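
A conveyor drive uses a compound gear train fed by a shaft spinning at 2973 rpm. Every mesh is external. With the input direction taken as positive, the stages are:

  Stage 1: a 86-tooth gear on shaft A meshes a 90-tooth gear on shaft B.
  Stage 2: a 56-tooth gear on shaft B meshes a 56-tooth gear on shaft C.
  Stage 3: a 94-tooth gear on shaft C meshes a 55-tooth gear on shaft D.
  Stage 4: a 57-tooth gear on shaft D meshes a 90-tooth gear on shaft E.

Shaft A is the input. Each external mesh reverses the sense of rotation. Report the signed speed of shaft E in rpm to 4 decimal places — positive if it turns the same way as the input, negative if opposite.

+3075.0229 rpm (same as input, |ω| = 3075.0229 rpm)

Stage 1 [86T→90T]: ω = 2973.0000×86/90 = 2840.8667 rpm, dir flips to −; running = −2840.8667
Stage 2 [56T→56T]: ω = 2840.8667×56/56 = 2840.8667 rpm, dir flips to +; running = +2840.8667
Stage 3 [94T→55T]: ω = 2840.8667×94/55 = 4855.2994 rpm, dir flips to −; running = −4855.2994
Stage 4 [57T→90T]: ω = 4855.2994×57/90 = 3075.0229 rpm, dir flips to +; running = +3075.0229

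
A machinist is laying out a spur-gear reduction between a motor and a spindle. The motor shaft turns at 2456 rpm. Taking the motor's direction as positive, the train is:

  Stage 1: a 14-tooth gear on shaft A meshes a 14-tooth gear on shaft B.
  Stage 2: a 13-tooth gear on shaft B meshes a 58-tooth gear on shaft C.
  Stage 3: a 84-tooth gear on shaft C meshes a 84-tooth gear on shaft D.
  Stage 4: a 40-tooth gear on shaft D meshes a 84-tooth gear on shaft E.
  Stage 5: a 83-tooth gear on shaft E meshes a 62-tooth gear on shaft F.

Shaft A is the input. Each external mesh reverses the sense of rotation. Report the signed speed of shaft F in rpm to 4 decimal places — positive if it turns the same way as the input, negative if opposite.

Stage 1 [14T→14T]: ω = 2456.0000×14/14 = 2456.0000 rpm, dir flips to −; running = −2456.0000
Stage 2 [13T→58T]: ω = 2456.0000×13/58 = 550.4828 rpm, dir flips to +; running = +550.4828
Stage 3 [84T→84T]: ω = 550.4828×84/84 = 550.4828 rpm, dir flips to −; running = −550.4828
Stage 4 [40T→84T]: ω = 550.4828×40/84 = 262.1346 rpm, dir flips to +; running = +262.1346
Stage 5 [83T→62T]: ω = 262.1346×83/62 = 350.9222 rpm, dir flips to −; running = −350.9222

-350.9222 rpm (opposite to input, |ω| = 350.9222 rpm)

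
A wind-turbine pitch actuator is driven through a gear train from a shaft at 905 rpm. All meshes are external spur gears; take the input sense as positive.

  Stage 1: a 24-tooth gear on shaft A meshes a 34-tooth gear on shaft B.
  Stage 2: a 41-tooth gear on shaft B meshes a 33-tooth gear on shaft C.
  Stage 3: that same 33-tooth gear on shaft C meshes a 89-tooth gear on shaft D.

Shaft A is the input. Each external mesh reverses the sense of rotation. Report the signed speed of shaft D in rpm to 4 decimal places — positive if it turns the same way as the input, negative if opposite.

-294.2895 rpm (opposite to input, |ω| = 294.2895 rpm)

Stage 1 [24T→34T]: ω = 905.0000×24/34 = 638.8235 rpm, dir flips to −; running = −638.8235
Stage 2 [41T→33T]: ω = 638.8235×41/33 = 793.6898 rpm, dir flips to +; running = +793.6898
Stage 3 [33T→89T]: ω = 793.6898×33/89 = 294.2895 rpm, dir flips to −; running = −294.2895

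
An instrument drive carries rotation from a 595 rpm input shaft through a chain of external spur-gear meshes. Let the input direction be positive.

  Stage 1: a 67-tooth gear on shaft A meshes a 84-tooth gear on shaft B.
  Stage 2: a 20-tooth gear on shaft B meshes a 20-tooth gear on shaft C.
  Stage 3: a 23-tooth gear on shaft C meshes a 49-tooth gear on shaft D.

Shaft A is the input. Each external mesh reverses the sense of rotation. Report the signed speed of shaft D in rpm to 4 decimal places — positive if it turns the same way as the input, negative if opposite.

-222.7636 rpm (opposite to input, |ω| = 222.7636 rpm)

Stage 1 [67T→84T]: ω = 595.0000×67/84 = 474.5833 rpm, dir flips to −; running = −474.5833
Stage 2 [20T→20T]: ω = 474.5833×20/20 = 474.5833 rpm, dir flips to +; running = +474.5833
Stage 3 [23T→49T]: ω = 474.5833×23/49 = 222.7636 rpm, dir flips to −; running = −222.7636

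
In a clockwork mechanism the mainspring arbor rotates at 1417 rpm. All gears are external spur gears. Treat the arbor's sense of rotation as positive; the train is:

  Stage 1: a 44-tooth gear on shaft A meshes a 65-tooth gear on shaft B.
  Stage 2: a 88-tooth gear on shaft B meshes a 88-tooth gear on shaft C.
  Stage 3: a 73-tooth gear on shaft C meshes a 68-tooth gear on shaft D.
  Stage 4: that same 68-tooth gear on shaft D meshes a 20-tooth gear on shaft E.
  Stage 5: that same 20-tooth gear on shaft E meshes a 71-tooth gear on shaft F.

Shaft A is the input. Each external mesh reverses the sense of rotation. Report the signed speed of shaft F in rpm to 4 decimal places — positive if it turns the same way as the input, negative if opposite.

Stage 1 [44T→65T]: ω = 1417.0000×44/65 = 959.2000 rpm, dir flips to −; running = −959.2000
Stage 2 [88T→88T]: ω = 959.2000×88/88 = 959.2000 rpm, dir flips to +; running = +959.2000
Stage 3 [73T→68T]: ω = 959.2000×73/68 = 1029.7294 rpm, dir flips to −; running = −1029.7294
Stage 4 [68T→20T]: ω = 1029.7294×68/20 = 3501.0800 rpm, dir flips to +; running = +3501.0800
Stage 5 [20T→71T]: ω = 3501.0800×20/71 = 986.2197 rpm, dir flips to −; running = −986.2197

-986.2197 rpm (opposite to input, |ω| = 986.2197 rpm)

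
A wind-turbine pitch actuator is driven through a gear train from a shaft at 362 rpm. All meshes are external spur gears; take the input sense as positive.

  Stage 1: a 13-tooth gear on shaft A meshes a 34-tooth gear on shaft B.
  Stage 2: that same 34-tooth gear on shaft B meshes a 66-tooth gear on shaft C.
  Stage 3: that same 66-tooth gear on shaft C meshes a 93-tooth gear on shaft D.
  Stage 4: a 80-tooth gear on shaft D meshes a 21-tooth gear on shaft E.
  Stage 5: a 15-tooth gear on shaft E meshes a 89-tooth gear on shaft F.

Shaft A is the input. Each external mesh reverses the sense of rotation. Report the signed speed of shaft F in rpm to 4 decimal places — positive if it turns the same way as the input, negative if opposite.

-32.4893 rpm (opposite to input, |ω| = 32.4893 rpm)

Stage 1 [13T→34T]: ω = 362.0000×13/34 = 138.4118 rpm, dir flips to −; running = −138.4118
Stage 2 [34T→66T]: ω = 138.4118×34/66 = 71.3030 rpm, dir flips to +; running = +71.3030
Stage 3 [66T→93T]: ω = 71.3030×66/93 = 50.6022 rpm, dir flips to −; running = −50.6022
Stage 4 [80T→21T]: ω = 50.6022×80/21 = 192.7701 rpm, dir flips to +; running = +192.7701
Stage 5 [15T→89T]: ω = 192.7701×15/89 = 32.4893 rpm, dir flips to −; running = −32.4893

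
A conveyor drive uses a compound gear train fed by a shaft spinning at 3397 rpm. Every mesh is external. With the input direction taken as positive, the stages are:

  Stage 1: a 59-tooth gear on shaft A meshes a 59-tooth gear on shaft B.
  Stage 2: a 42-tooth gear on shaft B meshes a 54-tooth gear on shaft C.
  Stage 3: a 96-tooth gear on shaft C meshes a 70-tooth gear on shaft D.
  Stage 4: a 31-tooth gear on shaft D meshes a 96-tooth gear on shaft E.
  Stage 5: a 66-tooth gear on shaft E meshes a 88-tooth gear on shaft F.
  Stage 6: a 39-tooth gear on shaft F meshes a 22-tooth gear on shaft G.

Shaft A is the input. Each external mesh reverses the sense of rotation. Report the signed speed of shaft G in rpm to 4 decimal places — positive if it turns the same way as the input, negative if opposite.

Stage 1 [59T→59T]: ω = 3397.0000×59/59 = 3397.0000 rpm, dir flips to −; running = −3397.0000
Stage 2 [42T→54T]: ω = 3397.0000×42/54 = 2642.1111 rpm, dir flips to +; running = +2642.1111
Stage 3 [96T→70T]: ω = 2642.1111×96/70 = 3623.4667 rpm, dir flips to −; running = −3623.4667
Stage 4 [31T→96T]: ω = 3623.4667×31/96 = 1170.0778 rpm, dir flips to +; running = +1170.0778
Stage 5 [66T→88T]: ω = 1170.0778×66/88 = 877.5583 rpm, dir flips to −; running = −877.5583
Stage 6 [39T→22T]: ω = 877.5583×39/22 = 1555.6716 rpm, dir flips to +; running = +1555.6716

+1555.6716 rpm (same as input, |ω| = 1555.6716 rpm)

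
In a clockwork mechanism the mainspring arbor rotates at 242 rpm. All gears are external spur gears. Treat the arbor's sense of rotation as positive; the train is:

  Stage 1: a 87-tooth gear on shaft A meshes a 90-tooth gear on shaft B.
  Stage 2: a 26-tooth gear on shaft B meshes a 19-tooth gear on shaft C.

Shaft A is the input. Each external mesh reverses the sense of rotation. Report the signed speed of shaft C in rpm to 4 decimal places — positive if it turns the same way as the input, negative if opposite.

Stage 1 [87T→90T]: ω = 242.0000×87/90 = 233.9333 rpm, dir flips to −; running = −233.9333
Stage 2 [26T→19T]: ω = 233.9333×26/19 = 320.1193 rpm, dir flips to +; running = +320.1193

+320.1193 rpm (same as input, |ω| = 320.1193 rpm)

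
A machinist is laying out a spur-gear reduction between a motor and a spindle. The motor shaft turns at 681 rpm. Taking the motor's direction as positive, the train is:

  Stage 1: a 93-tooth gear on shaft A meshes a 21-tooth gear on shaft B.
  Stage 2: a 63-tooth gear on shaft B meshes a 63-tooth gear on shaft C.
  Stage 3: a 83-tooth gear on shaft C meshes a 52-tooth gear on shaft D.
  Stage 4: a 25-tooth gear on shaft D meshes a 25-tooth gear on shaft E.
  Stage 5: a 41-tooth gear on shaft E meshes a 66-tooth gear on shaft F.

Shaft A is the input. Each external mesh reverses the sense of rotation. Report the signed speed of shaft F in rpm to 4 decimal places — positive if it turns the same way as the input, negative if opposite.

-2990.3735 rpm (opposite to input, |ω| = 2990.3735 rpm)

Stage 1 [93T→21T]: ω = 681.0000×93/21 = 3015.8571 rpm, dir flips to −; running = −3015.8571
Stage 2 [63T→63T]: ω = 3015.8571×63/63 = 3015.8571 rpm, dir flips to +; running = +3015.8571
Stage 3 [83T→52T]: ω = 3015.8571×83/52 = 4813.7720 rpm, dir flips to −; running = −4813.7720
Stage 4 [25T→25T]: ω = 4813.7720×25/25 = 4813.7720 rpm, dir flips to +; running = +4813.7720
Stage 5 [41T→66T]: ω = 4813.7720×41/66 = 2990.3735 rpm, dir flips to −; running = −2990.3735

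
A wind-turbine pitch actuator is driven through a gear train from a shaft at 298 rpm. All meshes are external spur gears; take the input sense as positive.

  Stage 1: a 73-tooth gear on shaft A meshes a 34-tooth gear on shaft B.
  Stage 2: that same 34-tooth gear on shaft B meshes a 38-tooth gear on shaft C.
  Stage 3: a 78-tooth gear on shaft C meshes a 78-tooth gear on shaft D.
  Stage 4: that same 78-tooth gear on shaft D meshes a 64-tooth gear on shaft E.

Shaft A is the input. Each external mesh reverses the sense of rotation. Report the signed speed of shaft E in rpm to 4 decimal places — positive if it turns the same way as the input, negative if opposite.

+697.7023 rpm (same as input, |ω| = 697.7023 rpm)

Stage 1 [73T→34T]: ω = 298.0000×73/34 = 639.8235 rpm, dir flips to −; running = −639.8235
Stage 2 [34T→38T]: ω = 639.8235×34/38 = 572.4737 rpm, dir flips to +; running = +572.4737
Stage 3 [78T→78T]: ω = 572.4737×78/78 = 572.4737 rpm, dir flips to −; running = −572.4737
Stage 4 [78T→64T]: ω = 572.4737×78/64 = 697.7023 rpm, dir flips to +; running = +697.7023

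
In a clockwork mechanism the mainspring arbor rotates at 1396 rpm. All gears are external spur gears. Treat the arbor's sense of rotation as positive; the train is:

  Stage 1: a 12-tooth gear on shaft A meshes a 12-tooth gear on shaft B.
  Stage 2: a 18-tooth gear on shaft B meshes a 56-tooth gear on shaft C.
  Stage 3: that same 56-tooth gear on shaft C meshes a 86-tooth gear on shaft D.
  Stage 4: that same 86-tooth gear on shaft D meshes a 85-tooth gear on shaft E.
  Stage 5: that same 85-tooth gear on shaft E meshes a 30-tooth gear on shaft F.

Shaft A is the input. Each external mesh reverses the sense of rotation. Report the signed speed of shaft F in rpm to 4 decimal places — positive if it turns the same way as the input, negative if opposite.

-837.6000 rpm (opposite to input, |ω| = 837.6000 rpm)

Stage 1 [12T→12T]: ω = 1396.0000×12/12 = 1396.0000 rpm, dir flips to −; running = −1396.0000
Stage 2 [18T→56T]: ω = 1396.0000×18/56 = 448.7143 rpm, dir flips to +; running = +448.7143
Stage 3 [56T→86T]: ω = 448.7143×56/86 = 292.1860 rpm, dir flips to −; running = −292.1860
Stage 4 [86T→85T]: ω = 292.1860×86/85 = 295.6235 rpm, dir flips to +; running = +295.6235
Stage 5 [85T→30T]: ω = 295.6235×85/30 = 837.6000 rpm, dir flips to −; running = −837.6000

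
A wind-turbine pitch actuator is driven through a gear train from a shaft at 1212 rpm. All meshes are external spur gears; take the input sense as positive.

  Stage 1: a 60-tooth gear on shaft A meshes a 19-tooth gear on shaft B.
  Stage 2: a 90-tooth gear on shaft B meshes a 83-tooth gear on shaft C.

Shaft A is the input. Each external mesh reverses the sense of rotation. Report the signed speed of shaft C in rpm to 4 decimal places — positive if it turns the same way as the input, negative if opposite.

Stage 1 [60T→19T]: ω = 1212.0000×60/19 = 3827.3684 rpm, dir flips to −; running = −3827.3684
Stage 2 [90T→83T]: ω = 3827.3684×90/83 = 4150.1585 rpm, dir flips to +; running = +4150.1585

+4150.1585 rpm (same as input, |ω| = 4150.1585 rpm)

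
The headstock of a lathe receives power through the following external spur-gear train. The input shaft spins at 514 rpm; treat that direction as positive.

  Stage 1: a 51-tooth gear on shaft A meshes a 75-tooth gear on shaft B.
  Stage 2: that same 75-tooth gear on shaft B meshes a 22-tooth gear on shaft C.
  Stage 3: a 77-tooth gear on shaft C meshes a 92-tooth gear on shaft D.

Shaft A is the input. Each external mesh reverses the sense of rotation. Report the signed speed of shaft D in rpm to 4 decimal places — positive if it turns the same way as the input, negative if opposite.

Stage 1 [51T→75T]: ω = 514.0000×51/75 = 349.5200 rpm, dir flips to −; running = −349.5200
Stage 2 [75T→22T]: ω = 349.5200×75/22 = 1191.5455 rpm, dir flips to +; running = +1191.5455
Stage 3 [77T→92T]: ω = 1191.5455×77/92 = 997.2717 rpm, dir flips to −; running = −997.2717

-997.2717 rpm (opposite to input, |ω| = 997.2717 rpm)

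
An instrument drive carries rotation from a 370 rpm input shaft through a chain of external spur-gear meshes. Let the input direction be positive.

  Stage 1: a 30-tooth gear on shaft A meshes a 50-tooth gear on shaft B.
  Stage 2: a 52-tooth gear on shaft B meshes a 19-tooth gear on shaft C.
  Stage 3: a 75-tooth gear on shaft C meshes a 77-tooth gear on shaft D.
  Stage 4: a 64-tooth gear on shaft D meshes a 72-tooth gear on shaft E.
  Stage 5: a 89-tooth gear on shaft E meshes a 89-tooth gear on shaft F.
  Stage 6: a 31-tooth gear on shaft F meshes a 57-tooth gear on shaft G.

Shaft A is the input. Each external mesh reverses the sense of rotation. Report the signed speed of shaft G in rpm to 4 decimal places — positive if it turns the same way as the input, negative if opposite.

+286.0932 rpm (same as input, |ω| = 286.0932 rpm)

Stage 1 [30T→50T]: ω = 370.0000×30/50 = 222.0000 rpm, dir flips to −; running = −222.0000
Stage 2 [52T→19T]: ω = 222.0000×52/19 = 607.5789 rpm, dir flips to +; running = +607.5789
Stage 3 [75T→77T]: ω = 607.5789×75/77 = 591.7977 rpm, dir flips to −; running = −591.7977
Stage 4 [64T→72T]: ω = 591.7977×64/72 = 526.0424 rpm, dir flips to +; running = +526.0424
Stage 5 [89T→89T]: ω = 526.0424×89/89 = 526.0424 rpm, dir flips to −; running = −526.0424
Stage 6 [31T→57T]: ω = 526.0424×31/57 = 286.0932 rpm, dir flips to +; running = +286.0932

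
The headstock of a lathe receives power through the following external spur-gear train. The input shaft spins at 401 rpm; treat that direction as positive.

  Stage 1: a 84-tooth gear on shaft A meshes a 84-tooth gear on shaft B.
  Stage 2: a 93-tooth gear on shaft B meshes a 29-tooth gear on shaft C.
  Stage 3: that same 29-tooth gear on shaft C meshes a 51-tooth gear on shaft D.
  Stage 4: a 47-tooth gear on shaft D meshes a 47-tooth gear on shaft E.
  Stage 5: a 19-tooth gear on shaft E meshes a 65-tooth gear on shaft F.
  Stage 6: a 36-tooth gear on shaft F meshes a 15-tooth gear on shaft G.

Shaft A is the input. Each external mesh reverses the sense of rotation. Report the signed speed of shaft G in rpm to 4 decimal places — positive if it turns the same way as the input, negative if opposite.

Stage 1 [84T→84T]: ω = 401.0000×84/84 = 401.0000 rpm, dir flips to −; running = −401.0000
Stage 2 [93T→29T]: ω = 401.0000×93/29 = 1285.9655 rpm, dir flips to +; running = +1285.9655
Stage 3 [29T→51T]: ω = 1285.9655×29/51 = 731.2353 rpm, dir flips to −; running = −731.2353
Stage 4 [47T→47T]: ω = 731.2353×47/47 = 731.2353 rpm, dir flips to +; running = +731.2353
Stage 5 [19T→65T]: ω = 731.2353×19/65 = 213.7457 rpm, dir flips to −; running = −213.7457
Stage 6 [36T→15T]: ω = 213.7457×36/15 = 512.9897 rpm, dir flips to +; running = +512.9897

+512.9897 rpm (same as input, |ω| = 512.9897 rpm)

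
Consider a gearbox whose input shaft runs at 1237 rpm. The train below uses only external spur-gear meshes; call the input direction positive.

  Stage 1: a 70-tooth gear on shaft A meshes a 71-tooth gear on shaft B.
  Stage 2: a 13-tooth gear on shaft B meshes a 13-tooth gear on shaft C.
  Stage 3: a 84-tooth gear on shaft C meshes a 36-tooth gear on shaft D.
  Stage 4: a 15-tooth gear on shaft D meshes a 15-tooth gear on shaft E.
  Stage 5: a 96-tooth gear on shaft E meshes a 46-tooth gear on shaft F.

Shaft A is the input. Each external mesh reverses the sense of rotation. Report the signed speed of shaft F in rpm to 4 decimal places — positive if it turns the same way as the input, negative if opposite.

-5938.8120 rpm (opposite to input, |ω| = 5938.8120 rpm)

Stage 1 [70T→71T]: ω = 1237.0000×70/71 = 1219.5775 rpm, dir flips to −; running = −1219.5775
Stage 2 [13T→13T]: ω = 1219.5775×13/13 = 1219.5775 rpm, dir flips to +; running = +1219.5775
Stage 3 [84T→36T]: ω = 1219.5775×84/36 = 2845.6808 rpm, dir flips to −; running = −2845.6808
Stage 4 [15T→15T]: ω = 2845.6808×15/15 = 2845.6808 rpm, dir flips to +; running = +2845.6808
Stage 5 [96T→46T]: ω = 2845.6808×96/46 = 5938.8120 rpm, dir flips to −; running = −5938.8120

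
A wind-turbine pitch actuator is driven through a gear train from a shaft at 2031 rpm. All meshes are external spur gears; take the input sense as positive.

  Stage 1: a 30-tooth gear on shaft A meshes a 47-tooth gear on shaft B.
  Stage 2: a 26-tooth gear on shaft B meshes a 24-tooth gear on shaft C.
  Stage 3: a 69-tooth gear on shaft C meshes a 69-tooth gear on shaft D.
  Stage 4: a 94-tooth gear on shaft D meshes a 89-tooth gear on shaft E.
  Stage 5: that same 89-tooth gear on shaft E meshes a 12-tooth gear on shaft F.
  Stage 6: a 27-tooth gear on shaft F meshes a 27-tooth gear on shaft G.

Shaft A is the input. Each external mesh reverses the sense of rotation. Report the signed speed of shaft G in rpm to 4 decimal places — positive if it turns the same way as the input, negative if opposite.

+11001.2500 rpm (same as input, |ω| = 11001.2500 rpm)

Stage 1 [30T→47T]: ω = 2031.0000×30/47 = 1296.3830 rpm, dir flips to −; running = −1296.3830
Stage 2 [26T→24T]: ω = 1296.3830×26/24 = 1404.4149 rpm, dir flips to +; running = +1404.4149
Stage 3 [69T→69T]: ω = 1404.4149×69/69 = 1404.4149 rpm, dir flips to −; running = −1404.4149
Stage 4 [94T→89T]: ω = 1404.4149×94/89 = 1483.3146 rpm, dir flips to +; running = +1483.3146
Stage 5 [89T→12T]: ω = 1483.3146×89/12 = 11001.2500 rpm, dir flips to −; running = −11001.2500
Stage 6 [27T→27T]: ω = 11001.2500×27/27 = 11001.2500 rpm, dir flips to +; running = +11001.2500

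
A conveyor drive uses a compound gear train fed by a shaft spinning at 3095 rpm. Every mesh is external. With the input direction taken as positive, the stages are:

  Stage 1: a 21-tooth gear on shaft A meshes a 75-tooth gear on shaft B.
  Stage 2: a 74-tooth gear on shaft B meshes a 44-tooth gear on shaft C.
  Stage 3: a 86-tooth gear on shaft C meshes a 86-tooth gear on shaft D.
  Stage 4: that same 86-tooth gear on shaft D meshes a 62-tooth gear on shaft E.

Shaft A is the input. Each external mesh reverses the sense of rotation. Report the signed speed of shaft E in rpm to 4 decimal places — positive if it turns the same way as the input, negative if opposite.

+2021.6431 rpm (same as input, |ω| = 2021.6431 rpm)

Stage 1 [21T→75T]: ω = 3095.0000×21/75 = 866.6000 rpm, dir flips to −; running = −866.6000
Stage 2 [74T→44T]: ω = 866.6000×74/44 = 1457.4636 rpm, dir flips to +; running = +1457.4636
Stage 3 [86T→86T]: ω = 1457.4636×86/86 = 1457.4636 rpm, dir flips to −; running = −1457.4636
Stage 4 [86T→62T]: ω = 1457.4636×86/62 = 2021.6431 rpm, dir flips to +; running = +2021.6431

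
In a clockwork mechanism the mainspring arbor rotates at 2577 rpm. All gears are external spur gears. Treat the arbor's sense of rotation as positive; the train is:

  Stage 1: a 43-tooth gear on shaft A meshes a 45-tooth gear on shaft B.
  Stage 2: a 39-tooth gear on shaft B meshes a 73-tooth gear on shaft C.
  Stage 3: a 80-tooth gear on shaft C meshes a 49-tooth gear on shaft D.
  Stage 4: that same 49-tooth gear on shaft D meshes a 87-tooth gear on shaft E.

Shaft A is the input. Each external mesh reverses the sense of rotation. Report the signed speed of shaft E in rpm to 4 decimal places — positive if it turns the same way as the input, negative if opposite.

Stage 1 [43T→45T]: ω = 2577.0000×43/45 = 2462.4667 rpm, dir flips to −; running = −2462.4667
Stage 2 [39T→73T]: ω = 2462.4667×39/73 = 1315.5644 rpm, dir flips to +; running = +1315.5644
Stage 3 [80T→49T]: ω = 1315.5644×80/49 = 2147.8602 rpm, dir flips to −; running = −2147.8602
Stage 4 [49T→87T]: ω = 2147.8602×49/87 = 1209.7144 rpm, dir flips to +; running = +1209.7144

+1209.7144 rpm (same as input, |ω| = 1209.7144 rpm)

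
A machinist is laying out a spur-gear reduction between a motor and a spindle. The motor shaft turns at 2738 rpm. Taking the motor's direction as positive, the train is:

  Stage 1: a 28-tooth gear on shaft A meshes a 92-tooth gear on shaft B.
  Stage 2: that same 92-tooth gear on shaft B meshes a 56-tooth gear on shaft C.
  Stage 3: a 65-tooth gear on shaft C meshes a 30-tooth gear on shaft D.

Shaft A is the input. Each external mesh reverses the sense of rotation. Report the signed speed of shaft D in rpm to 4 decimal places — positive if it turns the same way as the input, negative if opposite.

Stage 1 [28T→92T]: ω = 2738.0000×28/92 = 833.3043 rpm, dir flips to −; running = −833.3043
Stage 2 [92T→56T]: ω = 833.3043×92/56 = 1369.0000 rpm, dir flips to +; running = +1369.0000
Stage 3 [65T→30T]: ω = 1369.0000×65/30 = 2966.1667 rpm, dir flips to −; running = −2966.1667

-2966.1667 rpm (opposite to input, |ω| = 2966.1667 rpm)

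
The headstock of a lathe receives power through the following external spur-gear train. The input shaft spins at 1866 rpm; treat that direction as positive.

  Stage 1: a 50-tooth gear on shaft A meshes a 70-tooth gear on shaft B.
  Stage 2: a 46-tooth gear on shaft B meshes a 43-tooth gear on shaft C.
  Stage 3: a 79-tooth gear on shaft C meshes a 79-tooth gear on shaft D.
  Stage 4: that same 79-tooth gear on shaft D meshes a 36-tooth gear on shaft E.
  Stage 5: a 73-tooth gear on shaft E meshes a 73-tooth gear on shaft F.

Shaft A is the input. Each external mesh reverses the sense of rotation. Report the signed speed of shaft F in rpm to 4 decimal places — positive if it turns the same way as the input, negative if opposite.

Stage 1 [50T→70T]: ω = 1866.0000×50/70 = 1332.8571 rpm, dir flips to −; running = −1332.8571
Stage 2 [46T→43T]: ω = 1332.8571×46/43 = 1425.8472 rpm, dir flips to +; running = +1425.8472
Stage 3 [79T→79T]: ω = 1425.8472×79/79 = 1425.8472 rpm, dir flips to −; running = −1425.8472
Stage 4 [79T→36T]: ω = 1425.8472×79/36 = 3128.9424 rpm, dir flips to +; running = +3128.9424
Stage 5 [73T→73T]: ω = 3128.9424×73/73 = 3128.9424 rpm, dir flips to −; running = −3128.9424

-3128.9424 rpm (opposite to input, |ω| = 3128.9424 rpm)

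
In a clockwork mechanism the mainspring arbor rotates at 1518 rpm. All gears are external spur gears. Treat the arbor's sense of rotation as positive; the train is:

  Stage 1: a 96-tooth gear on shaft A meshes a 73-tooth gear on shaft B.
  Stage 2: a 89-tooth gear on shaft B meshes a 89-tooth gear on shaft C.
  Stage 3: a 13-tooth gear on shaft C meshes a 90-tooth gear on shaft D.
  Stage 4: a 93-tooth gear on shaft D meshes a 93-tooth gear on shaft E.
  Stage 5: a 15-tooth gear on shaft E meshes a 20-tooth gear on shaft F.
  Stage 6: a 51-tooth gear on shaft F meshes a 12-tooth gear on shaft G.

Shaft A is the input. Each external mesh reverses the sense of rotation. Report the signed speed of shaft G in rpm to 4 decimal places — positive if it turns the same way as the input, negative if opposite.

Stage 1 [96T→73T]: ω = 1518.0000×96/73 = 1996.2740 rpm, dir flips to −; running = −1996.2740
Stage 2 [89T→89T]: ω = 1996.2740×89/89 = 1996.2740 rpm, dir flips to +; running = +1996.2740
Stage 3 [13T→90T]: ω = 1996.2740×13/90 = 288.3507 rpm, dir flips to −; running = −288.3507
Stage 4 [93T→93T]: ω = 288.3507×93/93 = 288.3507 rpm, dir flips to +; running = +288.3507
Stage 5 [15T→20T]: ω = 288.3507×15/20 = 216.2630 rpm, dir flips to −; running = −216.2630
Stage 6 [51T→12T]: ω = 216.2630×51/12 = 919.1178 rpm, dir flips to +; running = +919.1178

+919.1178 rpm (same as input, |ω| = 919.1178 rpm)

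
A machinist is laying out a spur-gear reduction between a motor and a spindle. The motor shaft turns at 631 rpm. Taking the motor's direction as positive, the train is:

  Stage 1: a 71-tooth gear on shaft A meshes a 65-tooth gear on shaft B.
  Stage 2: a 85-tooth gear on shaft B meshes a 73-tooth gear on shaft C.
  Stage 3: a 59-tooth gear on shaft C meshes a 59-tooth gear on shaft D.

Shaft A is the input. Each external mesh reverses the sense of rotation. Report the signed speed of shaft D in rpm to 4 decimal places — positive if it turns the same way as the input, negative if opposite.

-802.5469 rpm (opposite to input, |ω| = 802.5469 rpm)

Stage 1 [71T→65T]: ω = 631.0000×71/65 = 689.2462 rpm, dir flips to −; running = −689.2462
Stage 2 [85T→73T]: ω = 689.2462×85/73 = 802.5469 rpm, dir flips to +; running = +802.5469
Stage 3 [59T→59T]: ω = 802.5469×59/59 = 802.5469 rpm, dir flips to −; running = −802.5469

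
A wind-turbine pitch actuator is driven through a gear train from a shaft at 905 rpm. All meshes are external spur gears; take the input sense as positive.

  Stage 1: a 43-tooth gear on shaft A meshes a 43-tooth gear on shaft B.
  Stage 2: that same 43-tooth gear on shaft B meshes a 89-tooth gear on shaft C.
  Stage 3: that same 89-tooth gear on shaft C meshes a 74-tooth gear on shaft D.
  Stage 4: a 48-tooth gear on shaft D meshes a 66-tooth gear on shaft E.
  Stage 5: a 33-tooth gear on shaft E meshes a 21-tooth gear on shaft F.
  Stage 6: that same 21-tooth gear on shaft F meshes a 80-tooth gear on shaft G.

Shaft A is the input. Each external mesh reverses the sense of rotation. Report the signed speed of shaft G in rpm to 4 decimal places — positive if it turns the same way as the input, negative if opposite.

Stage 1 [43T→43T]: ω = 905.0000×43/43 = 905.0000 rpm, dir flips to −; running = −905.0000
Stage 2 [43T→89T]: ω = 905.0000×43/89 = 437.2472 rpm, dir flips to +; running = +437.2472
Stage 3 [89T→74T]: ω = 437.2472×89/74 = 525.8784 rpm, dir flips to −; running = −525.8784
Stage 4 [48T→66T]: ω = 525.8784×48/66 = 382.4570 rpm, dir flips to +; running = +382.4570
Stage 5 [33T→21T]: ω = 382.4570×33/21 = 601.0039 rpm, dir flips to −; running = −601.0039
Stage 6 [21T→80T]: ω = 601.0039×21/80 = 157.7635 rpm, dir flips to +; running = +157.7635

+157.7635 rpm (same as input, |ω| = 157.7635 rpm)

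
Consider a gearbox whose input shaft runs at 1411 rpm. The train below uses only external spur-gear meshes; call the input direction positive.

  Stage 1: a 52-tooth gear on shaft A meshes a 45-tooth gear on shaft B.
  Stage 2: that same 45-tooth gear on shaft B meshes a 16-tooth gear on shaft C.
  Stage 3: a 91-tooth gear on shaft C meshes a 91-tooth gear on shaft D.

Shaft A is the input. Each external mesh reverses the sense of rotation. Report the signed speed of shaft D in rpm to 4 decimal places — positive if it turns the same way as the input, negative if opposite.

Stage 1 [52T→45T]: ω = 1411.0000×52/45 = 1630.4889 rpm, dir flips to −; running = −1630.4889
Stage 2 [45T→16T]: ω = 1630.4889×45/16 = 4585.7500 rpm, dir flips to +; running = +4585.7500
Stage 3 [91T→91T]: ω = 4585.7500×91/91 = 4585.7500 rpm, dir flips to −; running = −4585.7500

-4585.7500 rpm (opposite to input, |ω| = 4585.7500 rpm)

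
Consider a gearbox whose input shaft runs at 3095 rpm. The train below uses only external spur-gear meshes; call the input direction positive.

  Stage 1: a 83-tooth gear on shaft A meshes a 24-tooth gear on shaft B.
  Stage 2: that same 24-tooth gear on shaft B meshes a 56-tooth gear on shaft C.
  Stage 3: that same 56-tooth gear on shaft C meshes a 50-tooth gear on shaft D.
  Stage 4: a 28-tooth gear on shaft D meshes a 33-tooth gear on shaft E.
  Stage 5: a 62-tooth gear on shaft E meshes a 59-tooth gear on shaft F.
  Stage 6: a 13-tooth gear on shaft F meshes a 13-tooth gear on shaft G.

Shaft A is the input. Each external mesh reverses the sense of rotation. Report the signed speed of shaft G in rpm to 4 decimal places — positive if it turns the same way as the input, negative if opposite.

Stage 1 [83T→24T]: ω = 3095.0000×83/24 = 10703.5417 rpm, dir flips to −; running = −10703.5417
Stage 2 [24T→56T]: ω = 10703.5417×24/56 = 4587.2321 rpm, dir flips to +; running = +4587.2321
Stage 3 [56T→50T]: ω = 4587.2321×56/50 = 5137.7000 rpm, dir flips to −; running = −5137.7000
Stage 4 [28T→33T]: ω = 5137.7000×28/33 = 4359.2606 rpm, dir flips to +; running = +4359.2606
Stage 5 [62T→59T]: ω = 4359.2606×62/59 = 4580.9179 rpm, dir flips to −; running = −4580.9179
Stage 6 [13T→13T]: ω = 4580.9179×13/13 = 4580.9179 rpm, dir flips to +; running = +4580.9179

+4580.9179 rpm (same as input, |ω| = 4580.9179 rpm)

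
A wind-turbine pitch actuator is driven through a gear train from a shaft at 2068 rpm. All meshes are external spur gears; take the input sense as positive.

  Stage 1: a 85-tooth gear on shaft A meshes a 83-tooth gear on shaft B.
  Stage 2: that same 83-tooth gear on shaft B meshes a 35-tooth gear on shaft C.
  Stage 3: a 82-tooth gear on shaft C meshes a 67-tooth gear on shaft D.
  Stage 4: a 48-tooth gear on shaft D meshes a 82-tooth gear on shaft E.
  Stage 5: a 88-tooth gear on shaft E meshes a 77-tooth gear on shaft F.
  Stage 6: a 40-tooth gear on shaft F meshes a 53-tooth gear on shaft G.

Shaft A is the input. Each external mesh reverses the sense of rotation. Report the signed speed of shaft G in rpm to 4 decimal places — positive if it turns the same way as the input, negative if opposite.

Stage 1 [85T→83T]: ω = 2068.0000×85/83 = 2117.8313 rpm, dir flips to −; running = −2117.8313
Stage 2 [83T→35T]: ω = 2117.8313×83/35 = 5022.2857 rpm, dir flips to +; running = +5022.2857
Stage 3 [82T→67T]: ω = 5022.2857×82/67 = 6146.6780 rpm, dir flips to −; running = −6146.6780
Stage 4 [48T→82T]: ω = 6146.6780×48/82 = 3598.0554 rpm, dir flips to +; running = +3598.0554
Stage 5 [88T→77T]: ω = 3598.0554×88/77 = 4112.0634 rpm, dir flips to −; running = −4112.0634
Stage 6 [40T→53T]: ω = 4112.0634×40/53 = 3103.4440 rpm, dir flips to +; running = +3103.4440

+3103.4440 rpm (same as input, |ω| = 3103.4440 rpm)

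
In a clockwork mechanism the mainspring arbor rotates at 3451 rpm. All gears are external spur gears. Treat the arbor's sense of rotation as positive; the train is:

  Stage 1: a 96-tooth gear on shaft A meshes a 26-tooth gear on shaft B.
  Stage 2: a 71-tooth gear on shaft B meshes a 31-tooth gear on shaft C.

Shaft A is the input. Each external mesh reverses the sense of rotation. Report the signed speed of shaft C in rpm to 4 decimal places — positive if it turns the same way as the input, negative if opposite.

Stage 1 [96T→26T]: ω = 3451.0000×96/26 = 12742.1538 rpm, dir flips to −; running = −12742.1538
Stage 2 [71T→31T]: ω = 12742.1538×71/31 = 29183.6427 rpm, dir flips to +; running = +29183.6427

+29183.6427 rpm (same as input, |ω| = 29183.6427 rpm)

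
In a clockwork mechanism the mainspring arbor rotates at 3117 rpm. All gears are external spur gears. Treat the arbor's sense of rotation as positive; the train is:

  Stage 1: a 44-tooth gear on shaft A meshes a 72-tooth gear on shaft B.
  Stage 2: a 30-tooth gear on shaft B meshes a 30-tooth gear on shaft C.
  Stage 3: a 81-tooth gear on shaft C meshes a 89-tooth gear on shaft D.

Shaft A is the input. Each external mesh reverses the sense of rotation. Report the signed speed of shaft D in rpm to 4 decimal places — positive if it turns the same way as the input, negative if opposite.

-1733.6124 rpm (opposite to input, |ω| = 1733.6124 rpm)

Stage 1 [44T→72T]: ω = 3117.0000×44/72 = 1904.8333 rpm, dir flips to −; running = −1904.8333
Stage 2 [30T→30T]: ω = 1904.8333×30/30 = 1904.8333 rpm, dir flips to +; running = +1904.8333
Stage 3 [81T→89T]: ω = 1904.8333×81/89 = 1733.6124 rpm, dir flips to −; running = −1733.6124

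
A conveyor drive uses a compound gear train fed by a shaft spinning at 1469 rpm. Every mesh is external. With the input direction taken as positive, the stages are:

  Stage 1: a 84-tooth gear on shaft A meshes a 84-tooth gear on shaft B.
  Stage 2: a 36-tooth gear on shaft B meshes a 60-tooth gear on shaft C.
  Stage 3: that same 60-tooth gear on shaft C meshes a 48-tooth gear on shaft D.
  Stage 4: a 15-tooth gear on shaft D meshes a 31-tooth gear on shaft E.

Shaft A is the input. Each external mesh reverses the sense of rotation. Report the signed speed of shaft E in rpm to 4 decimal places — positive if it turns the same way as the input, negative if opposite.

+533.1048 rpm (same as input, |ω| = 533.1048 rpm)

Stage 1 [84T→84T]: ω = 1469.0000×84/84 = 1469.0000 rpm, dir flips to −; running = −1469.0000
Stage 2 [36T→60T]: ω = 1469.0000×36/60 = 881.4000 rpm, dir flips to +; running = +881.4000
Stage 3 [60T→48T]: ω = 881.4000×60/48 = 1101.7500 rpm, dir flips to −; running = −1101.7500
Stage 4 [15T→31T]: ω = 1101.7500×15/31 = 533.1048 rpm, dir flips to +; running = +533.1048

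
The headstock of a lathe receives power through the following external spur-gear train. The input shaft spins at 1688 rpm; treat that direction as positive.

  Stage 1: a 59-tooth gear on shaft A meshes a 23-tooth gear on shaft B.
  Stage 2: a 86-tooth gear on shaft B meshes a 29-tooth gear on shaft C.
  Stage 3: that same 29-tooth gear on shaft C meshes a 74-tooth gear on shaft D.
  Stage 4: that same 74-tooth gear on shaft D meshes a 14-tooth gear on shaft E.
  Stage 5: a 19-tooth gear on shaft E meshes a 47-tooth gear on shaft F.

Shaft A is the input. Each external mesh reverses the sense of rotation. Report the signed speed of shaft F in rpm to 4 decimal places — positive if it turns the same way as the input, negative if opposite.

-10752.8299 rpm (opposite to input, |ω| = 10752.8299 rpm)

Stage 1 [59T→23T]: ω = 1688.0000×59/23 = 4330.0870 rpm, dir flips to −; running = −4330.0870
Stage 2 [86T→29T]: ω = 4330.0870×86/29 = 12840.9475 rpm, dir flips to +; running = +12840.9475
Stage 3 [29T→74T]: ω = 12840.9475×29/74 = 5032.2632 rpm, dir flips to −; running = −5032.2632
Stage 4 [74T→14T]: ω = 5032.2632×74/14 = 26599.1056 rpm, dir flips to +; running = +26599.1056
Stage 5 [19T→47T]: ω = 26599.1056×19/47 = 10752.8299 rpm, dir flips to −; running = −10752.8299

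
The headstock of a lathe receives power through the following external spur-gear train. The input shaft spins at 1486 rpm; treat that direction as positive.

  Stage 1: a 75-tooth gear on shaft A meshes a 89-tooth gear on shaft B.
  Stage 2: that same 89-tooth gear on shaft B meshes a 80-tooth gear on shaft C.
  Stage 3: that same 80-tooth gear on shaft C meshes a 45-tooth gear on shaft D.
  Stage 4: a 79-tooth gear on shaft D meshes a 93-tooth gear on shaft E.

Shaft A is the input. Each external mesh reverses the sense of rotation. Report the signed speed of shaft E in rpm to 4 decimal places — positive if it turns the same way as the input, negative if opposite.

Stage 1 [75T→89T]: ω = 1486.0000×75/89 = 1252.2472 rpm, dir flips to −; running = −1252.2472
Stage 2 [89T→80T]: ω = 1252.2472×89/80 = 1393.1250 rpm, dir flips to +; running = +1393.1250
Stage 3 [80T→45T]: ω = 1393.1250×80/45 = 2476.6667 rpm, dir flips to −; running = −2476.6667
Stage 4 [79T→93T]: ω = 2476.6667×79/93 = 2103.8351 rpm, dir flips to +; running = +2103.8351

+2103.8351 rpm (same as input, |ω| = 2103.8351 rpm)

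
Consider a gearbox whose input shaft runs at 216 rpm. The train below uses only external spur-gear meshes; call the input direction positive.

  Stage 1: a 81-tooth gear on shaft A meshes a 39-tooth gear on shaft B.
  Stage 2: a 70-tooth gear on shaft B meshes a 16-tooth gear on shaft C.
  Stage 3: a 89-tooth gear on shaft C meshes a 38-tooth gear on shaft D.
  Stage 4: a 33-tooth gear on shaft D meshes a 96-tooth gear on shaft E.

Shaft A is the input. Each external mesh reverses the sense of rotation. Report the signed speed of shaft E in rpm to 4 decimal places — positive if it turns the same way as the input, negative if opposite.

Stage 1 [81T→39T]: ω = 216.0000×81/39 = 448.6154 rpm, dir flips to −; running = −448.6154
Stage 2 [70T→16T]: ω = 448.6154×70/16 = 1962.6923 rpm, dir flips to +; running = +1962.6923
Stage 3 [89T→38T]: ω = 1962.6923×89/38 = 4596.8320 rpm, dir flips to −; running = −4596.8320
Stage 4 [33T→96T]: ω = 4596.8320×33/96 = 1580.1610 rpm, dir flips to +; running = +1580.1610

+1580.1610 rpm (same as input, |ω| = 1580.1610 rpm)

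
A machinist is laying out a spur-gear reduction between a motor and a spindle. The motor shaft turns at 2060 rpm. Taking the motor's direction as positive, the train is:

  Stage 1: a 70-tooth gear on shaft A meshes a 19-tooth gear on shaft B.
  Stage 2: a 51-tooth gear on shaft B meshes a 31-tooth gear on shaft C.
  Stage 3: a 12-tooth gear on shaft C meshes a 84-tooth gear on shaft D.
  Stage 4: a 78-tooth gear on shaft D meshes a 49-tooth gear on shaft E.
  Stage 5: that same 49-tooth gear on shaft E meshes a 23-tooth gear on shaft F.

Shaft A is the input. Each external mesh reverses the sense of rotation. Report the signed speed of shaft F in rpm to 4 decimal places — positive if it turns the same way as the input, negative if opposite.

-6049.0736 rpm (opposite to input, |ω| = 6049.0736 rpm)

Stage 1 [70T→19T]: ω = 2060.0000×70/19 = 7589.4737 rpm, dir flips to −; running = −7589.4737
Stage 2 [51T→31T]: ω = 7589.4737×51/31 = 12485.9083 rpm, dir flips to +; running = +12485.9083
Stage 3 [12T→84T]: ω = 12485.9083×12/84 = 1783.7012 rpm, dir flips to −; running = −1783.7012
Stage 4 [78T→49T]: ω = 1783.7012×78/49 = 2839.3611 rpm, dir flips to +; running = +2839.3611
Stage 5 [49T→23T]: ω = 2839.3611×49/23 = 6049.0736 rpm, dir flips to −; running = −6049.0736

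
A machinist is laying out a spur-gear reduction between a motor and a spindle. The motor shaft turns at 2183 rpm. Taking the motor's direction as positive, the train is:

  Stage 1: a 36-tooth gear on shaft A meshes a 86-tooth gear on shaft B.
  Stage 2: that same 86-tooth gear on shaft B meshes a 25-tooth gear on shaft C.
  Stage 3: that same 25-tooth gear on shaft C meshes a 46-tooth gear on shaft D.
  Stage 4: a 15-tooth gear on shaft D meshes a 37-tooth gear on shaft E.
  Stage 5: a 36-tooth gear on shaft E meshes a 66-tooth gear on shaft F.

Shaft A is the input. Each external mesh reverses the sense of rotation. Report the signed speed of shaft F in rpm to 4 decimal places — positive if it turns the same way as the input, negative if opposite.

Stage 1 [36T→86T]: ω = 2183.0000×36/86 = 913.8140 rpm, dir flips to −; running = −913.8140
Stage 2 [86T→25T]: ω = 913.8140×86/25 = 3143.5200 rpm, dir flips to +; running = +3143.5200
Stage 3 [25T→46T]: ω = 3143.5200×25/46 = 1708.4348 rpm, dir flips to −; running = −1708.4348
Stage 4 [15T→37T]: ω = 1708.4348×15/37 = 692.6087 rpm, dir flips to +; running = +692.6087
Stage 5 [36T→66T]: ω = 692.6087×36/66 = 377.7866 rpm, dir flips to −; running = −377.7866

-377.7866 rpm (opposite to input, |ω| = 377.7866 rpm)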